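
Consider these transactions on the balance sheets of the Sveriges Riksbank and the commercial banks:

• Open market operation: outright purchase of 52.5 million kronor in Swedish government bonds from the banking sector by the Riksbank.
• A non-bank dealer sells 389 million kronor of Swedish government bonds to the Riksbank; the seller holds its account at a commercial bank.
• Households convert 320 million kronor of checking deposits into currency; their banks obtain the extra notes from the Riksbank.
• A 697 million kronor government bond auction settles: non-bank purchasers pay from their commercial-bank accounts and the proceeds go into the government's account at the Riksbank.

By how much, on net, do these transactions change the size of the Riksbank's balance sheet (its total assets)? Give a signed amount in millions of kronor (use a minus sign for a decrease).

Riksbank balance sheet:
  Assets:      Securities +441.5M
  Liabilities: Bank reserves −575.5M, Currency in circulation +320M, Government deposits +697M
Commercial banking system:
  Assets:      Reserves at CB −575.5M, Securities −52.5M
  Liabilities: Checkable deposits −628M
Change in total Riksbank assets = +441.5 million.

+441.5 million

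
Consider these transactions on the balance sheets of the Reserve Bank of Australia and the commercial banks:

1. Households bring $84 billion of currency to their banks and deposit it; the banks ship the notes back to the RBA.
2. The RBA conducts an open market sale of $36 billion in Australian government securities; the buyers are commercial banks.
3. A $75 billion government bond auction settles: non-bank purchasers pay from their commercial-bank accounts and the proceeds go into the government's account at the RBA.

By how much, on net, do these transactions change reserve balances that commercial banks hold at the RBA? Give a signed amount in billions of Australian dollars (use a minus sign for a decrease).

-$27 billion

RBA balance sheet:
  Assets:      Securities −$36B
  Liabilities: Bank reserves −$27B, Currency in circulation −$84B, Government deposits +$75B
So the change in reserve balances that commercial banks hold at the RBA is -$27 billion.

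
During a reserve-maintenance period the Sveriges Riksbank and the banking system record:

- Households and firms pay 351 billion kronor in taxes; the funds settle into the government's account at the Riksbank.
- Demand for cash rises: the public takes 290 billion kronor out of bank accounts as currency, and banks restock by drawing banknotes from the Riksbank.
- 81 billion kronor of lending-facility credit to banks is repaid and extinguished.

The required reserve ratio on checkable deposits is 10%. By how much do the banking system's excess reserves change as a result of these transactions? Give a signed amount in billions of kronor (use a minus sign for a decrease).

-657.9 billion

Government account inflow 351 billion kronor: reserves −351B, deposits −351B.
Currency withdrawal 290 billion kronor: reserves −290B, deposits −290B.
Discount-window repayment 81 billion kronor: reserves −81B, deposits 0.
Totals: Δreserves = −722B, Δdeposits = −641B.
Δrequired reserves = 10% × −641B = −64.1B.
Δexcess reserves = Δreserves − Δrequired = −722B − (−64.1B) = -657.9 billion.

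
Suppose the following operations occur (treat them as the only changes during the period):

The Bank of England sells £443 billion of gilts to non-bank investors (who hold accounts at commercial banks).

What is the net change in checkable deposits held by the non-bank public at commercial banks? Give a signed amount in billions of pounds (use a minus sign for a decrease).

-£443 billion

Asset sale (to non-banks) £443 billion: non-bank counterparties' bank balances fall → −£443B.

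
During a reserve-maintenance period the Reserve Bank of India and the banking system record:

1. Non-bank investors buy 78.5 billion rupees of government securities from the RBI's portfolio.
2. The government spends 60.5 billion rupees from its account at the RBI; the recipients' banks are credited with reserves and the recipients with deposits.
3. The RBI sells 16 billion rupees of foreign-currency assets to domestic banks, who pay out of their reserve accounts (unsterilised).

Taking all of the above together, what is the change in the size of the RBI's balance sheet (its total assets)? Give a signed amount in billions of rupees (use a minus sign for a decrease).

RBI balance sheet:
  Assets:      Securities −78.5B, Foreign assets −16B
  Liabilities: Bank reserves −34B, Government deposits −60.5B
Change in total RBI assets = -94.5 billion.

-94.5 billion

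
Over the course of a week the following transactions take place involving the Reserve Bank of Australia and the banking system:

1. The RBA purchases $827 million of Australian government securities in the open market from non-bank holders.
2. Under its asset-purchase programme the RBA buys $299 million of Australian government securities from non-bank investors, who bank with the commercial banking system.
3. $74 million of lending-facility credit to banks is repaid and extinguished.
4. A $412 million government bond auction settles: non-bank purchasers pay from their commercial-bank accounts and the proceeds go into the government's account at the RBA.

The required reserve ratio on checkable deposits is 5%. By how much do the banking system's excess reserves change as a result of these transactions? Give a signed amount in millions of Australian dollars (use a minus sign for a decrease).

Asset purchase (from non-banks) $827 million: reserves +$827M, deposits +$827M.
Asset purchase (from non-banks) $299 million: reserves +$299M, deposits +$299M.
Discount-window repayment $74 million: reserves −$74M, deposits 0.
Government account inflow $412 million: reserves −$412M, deposits −$412M.
Totals: Δreserves = +$640M, Δdeposits = +$714M.
Δrequired reserves = 5% × +$714M = +$35.7M.
Δexcess reserves = Δreserves − Δrequired = +$640M − (+$35.7M) = +$604.3 million.

+$604.3 million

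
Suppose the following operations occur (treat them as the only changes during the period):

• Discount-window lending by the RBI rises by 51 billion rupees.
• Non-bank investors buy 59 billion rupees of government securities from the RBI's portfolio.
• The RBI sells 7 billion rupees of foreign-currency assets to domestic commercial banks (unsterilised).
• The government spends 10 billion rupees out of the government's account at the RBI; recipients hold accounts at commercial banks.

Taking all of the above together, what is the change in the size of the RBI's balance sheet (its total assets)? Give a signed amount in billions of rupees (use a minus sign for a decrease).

Discount-window loan 51 billion rupees: an RBI asset is acquired → +51B.
Asset sale (to non-banks) 59 billion rupees: an RBI asset is shed → −59B.
FX sale 7 billion rupees: an RBI asset is shed → −7B.
Government spending 10 billion rupees: only the composition of liabilities changes → 0.
Net: 51 − 59 − 7 + 0 = -15 billion.

-15 billion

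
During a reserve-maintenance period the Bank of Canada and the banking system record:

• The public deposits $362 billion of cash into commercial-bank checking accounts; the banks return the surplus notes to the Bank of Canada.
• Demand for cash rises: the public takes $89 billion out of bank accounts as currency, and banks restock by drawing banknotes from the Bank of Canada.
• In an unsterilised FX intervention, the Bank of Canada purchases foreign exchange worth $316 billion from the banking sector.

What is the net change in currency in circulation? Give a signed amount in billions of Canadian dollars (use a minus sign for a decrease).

-$273 billion

Bank of Canada balance sheet:
  Assets:      Foreign assets +$316B
  Liabilities: Bank reserves +$589B, Currency in circulation −$273B
So the change in currency in circulation is -$273 billion.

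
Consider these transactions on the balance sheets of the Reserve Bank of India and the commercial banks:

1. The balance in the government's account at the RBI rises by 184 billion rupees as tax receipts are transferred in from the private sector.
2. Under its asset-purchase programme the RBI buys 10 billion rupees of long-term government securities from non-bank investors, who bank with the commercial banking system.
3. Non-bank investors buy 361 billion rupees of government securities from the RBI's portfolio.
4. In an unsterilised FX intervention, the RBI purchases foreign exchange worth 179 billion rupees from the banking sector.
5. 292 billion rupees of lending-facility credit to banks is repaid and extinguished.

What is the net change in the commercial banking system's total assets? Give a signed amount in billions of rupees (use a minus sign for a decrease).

-827 billion

RBI balance sheet:
  Assets:      Securities −351B, Loans to banks −292B, Foreign assets +179B
  Liabilities: Bank reserves −648B, Government deposits +184B
Commercial banking system:
  Assets:      Reserves at CB −648B, Foreign assets −179B
  Liabilities: Checkable deposits −535B, Borrowings from CB −292B
Change in total bank assets = -827 billion.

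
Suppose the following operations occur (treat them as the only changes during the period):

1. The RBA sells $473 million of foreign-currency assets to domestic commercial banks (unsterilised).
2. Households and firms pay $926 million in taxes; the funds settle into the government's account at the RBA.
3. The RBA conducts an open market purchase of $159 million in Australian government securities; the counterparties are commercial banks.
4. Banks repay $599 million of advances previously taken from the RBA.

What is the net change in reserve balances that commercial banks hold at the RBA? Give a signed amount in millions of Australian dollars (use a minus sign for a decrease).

-$1839 million

RBA balance sheet:
  Assets:      Securities +$159M, Loans to banks −$599M, Foreign assets −$473M
  Liabilities: Bank reserves −$1839M, Government deposits +$926M
Commercial banking system:
  Assets:      Reserves at CB −$1839M, Securities −$159M, Foreign assets +$473M
  Liabilities: Checkable deposits −$926M, Borrowings from CB −$599M
So the change in reserve balances that commercial banks hold at the RBA is -$1839 million.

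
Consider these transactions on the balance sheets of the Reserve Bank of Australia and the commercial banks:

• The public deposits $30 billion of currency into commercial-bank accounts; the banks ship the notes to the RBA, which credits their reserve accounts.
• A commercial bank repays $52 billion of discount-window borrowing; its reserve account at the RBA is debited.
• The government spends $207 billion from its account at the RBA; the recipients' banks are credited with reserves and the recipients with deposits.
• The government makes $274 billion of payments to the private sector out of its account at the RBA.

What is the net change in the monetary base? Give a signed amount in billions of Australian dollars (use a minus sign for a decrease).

+$429 billion

RBA balance sheet:
  Assets:      Loans to banks −$52B
  Liabilities: Bank reserves +$459B, Currency in circulation −$30B, Government deposits −$481B
Commercial banking system:
  Assets:      Reserves at CB +$459B
  Liabilities: Checkable deposits +$511B, Borrowings from CB −$52B
Monetary base = currency + reserves: −$30B + (+$459B) = +$429 billion.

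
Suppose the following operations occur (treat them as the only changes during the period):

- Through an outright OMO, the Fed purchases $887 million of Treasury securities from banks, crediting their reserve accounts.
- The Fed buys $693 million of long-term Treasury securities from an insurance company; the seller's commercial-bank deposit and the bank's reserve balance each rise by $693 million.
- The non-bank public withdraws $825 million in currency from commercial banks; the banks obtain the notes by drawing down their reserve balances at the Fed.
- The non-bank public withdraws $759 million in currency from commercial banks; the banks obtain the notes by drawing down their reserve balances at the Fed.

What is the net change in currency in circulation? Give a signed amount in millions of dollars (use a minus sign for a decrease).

Fed balance sheet:
  Assets:      Securities +$1580M
  Liabilities: Bank reserves −$4M, Currency in circulation +$1584M
So the change in currency in circulation is +$1584 million.

+$1584 million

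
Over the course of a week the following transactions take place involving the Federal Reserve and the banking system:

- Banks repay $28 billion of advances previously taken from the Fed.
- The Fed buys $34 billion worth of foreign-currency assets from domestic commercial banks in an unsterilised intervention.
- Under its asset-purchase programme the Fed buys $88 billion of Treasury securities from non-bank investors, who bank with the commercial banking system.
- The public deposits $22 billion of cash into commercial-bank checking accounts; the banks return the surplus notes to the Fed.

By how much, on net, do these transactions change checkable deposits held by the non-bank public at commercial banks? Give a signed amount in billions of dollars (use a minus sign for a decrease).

+$110 billion

Fed balance sheet:
  Assets:      Securities +$88B, Loans to banks −$28B, Foreign assets +$34B
  Liabilities: Bank reserves +$116B, Currency in circulation −$22B
Commercial banking system:
  Assets:      Reserves at CB +$116B, Foreign assets −$34B
  Liabilities: Checkable deposits +$110B, Borrowings from CB −$28B
So the change in checkable deposits held by the non-bank public at commercial banks is +$110 billion.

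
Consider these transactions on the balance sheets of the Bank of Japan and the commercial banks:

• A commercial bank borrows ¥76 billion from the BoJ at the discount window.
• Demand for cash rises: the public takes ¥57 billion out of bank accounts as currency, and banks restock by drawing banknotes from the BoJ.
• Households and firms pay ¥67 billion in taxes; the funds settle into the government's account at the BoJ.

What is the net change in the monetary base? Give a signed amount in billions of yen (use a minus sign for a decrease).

BoJ balance sheet:
  Assets:      Loans to banks +¥76B
  Liabilities: Bank reserves −¥48B, Currency in circulation +¥57B, Government deposits +¥67B
Monetary base = currency + reserves: +¥57B + (−¥48B) = +¥9 billion.

+¥9 billion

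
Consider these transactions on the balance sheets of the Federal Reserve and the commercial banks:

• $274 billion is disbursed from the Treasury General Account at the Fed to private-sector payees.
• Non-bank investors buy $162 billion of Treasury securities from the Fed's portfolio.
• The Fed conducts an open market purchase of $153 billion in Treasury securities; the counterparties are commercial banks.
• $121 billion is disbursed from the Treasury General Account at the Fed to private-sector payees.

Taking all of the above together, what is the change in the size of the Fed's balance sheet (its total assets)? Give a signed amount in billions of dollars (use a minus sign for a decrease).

Government spending $274 billion: only the composition of liabilities changes → 0.
Asset sale (to non-banks) $162 billion: a Fed asset is shed → −$162B.
OMO purchase (from banks) $153 billion: a Fed asset is acquired → +$153B.
Government spending $121 billion: only the composition of liabilities changes → 0.
Net: 0 − 162 + 153 + 0 = -$9 billion.

-$9 billion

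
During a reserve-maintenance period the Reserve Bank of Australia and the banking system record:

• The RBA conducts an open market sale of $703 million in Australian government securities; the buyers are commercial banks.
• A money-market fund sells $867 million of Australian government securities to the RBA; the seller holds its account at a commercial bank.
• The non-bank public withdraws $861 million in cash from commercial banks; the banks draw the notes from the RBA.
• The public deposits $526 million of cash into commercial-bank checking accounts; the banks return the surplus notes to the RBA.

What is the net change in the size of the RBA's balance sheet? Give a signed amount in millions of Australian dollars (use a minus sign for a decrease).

+$164 million

RBA balance sheet:
  Assets:      Securities +$164M
  Liabilities: Bank reserves −$171M, Currency in circulation +$335M
Commercial banking system:
  Assets:      Reserves at CB −$171M, Securities +$703M
  Liabilities: Checkable deposits +$532M
Change in total RBA assets = +$164 million.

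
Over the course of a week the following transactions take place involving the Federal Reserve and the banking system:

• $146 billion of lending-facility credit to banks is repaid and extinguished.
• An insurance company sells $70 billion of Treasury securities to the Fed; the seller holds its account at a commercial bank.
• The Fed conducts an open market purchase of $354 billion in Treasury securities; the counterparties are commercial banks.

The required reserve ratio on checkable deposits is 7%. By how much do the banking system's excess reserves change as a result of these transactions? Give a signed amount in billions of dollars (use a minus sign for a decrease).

Discount-window repayment $146 billion: reserves −$146B, deposits 0.
Asset purchase (from non-banks) $70 billion: reserves +$70B, deposits +$70B.
OMO purchase (from banks) $354 billion: reserves +$354B, deposits 0.
Totals: Δreserves = +$278B, Δdeposits = +$70B.
Δrequired reserves = 7% × +$70B = +$4.9B.
Δexcess reserves = Δreserves − Δrequired = +$278B − (+$4.9B) = +$273.1 billion.

+$273.1 billion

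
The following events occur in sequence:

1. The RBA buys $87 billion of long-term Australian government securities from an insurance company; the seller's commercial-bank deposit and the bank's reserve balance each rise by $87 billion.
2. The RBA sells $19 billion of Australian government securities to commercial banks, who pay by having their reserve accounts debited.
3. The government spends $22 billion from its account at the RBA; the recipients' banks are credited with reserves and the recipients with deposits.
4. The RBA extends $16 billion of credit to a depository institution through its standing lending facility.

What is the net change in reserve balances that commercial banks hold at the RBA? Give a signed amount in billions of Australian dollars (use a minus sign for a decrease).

RBA balance sheet:
  Assets:      Securities +$68B, Loans to banks +$16B
  Liabilities: Bank reserves +$106B, Government deposits −$22B
So the change in reserve balances that commercial banks hold at the RBA is +$106 billion.

+$106 billion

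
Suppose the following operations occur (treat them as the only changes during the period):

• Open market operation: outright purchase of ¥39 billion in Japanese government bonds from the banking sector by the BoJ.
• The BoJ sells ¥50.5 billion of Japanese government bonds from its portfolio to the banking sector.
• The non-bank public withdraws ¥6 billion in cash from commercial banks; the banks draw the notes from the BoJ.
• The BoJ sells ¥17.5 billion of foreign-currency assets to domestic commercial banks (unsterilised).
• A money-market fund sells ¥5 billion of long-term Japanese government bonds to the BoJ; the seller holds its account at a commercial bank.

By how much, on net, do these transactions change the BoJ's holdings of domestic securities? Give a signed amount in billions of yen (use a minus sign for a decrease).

BoJ balance sheet:
  Assets:      Securities −¥6.5B, Foreign assets −¥17.5B
  Liabilities: Bank reserves −¥30B, Currency in circulation +¥6B
So the change in the BoJ's holdings of domestic securities is -¥6.5 billion.

-¥6.5 billion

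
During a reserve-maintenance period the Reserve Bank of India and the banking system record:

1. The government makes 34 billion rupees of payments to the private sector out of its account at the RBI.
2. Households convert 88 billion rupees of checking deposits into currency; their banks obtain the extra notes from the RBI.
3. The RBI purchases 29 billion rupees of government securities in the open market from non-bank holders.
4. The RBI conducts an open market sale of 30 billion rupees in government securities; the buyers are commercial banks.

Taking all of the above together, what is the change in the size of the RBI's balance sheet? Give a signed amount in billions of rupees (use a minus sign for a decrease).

Government spending 34 billion rupees: only the composition of liabilities changes → 0.
Currency withdrawal 88 billion rupees: only the composition of liabilities changes → 0.
Asset purchase (from non-banks) 29 billion rupees: an RBI asset is acquired → +29B.
OMO sale (to banks) 30 billion rupees: an RBI asset is shed → −30B.
Net: 0 + 0 + 29 − 30 = -1 billion.

-1 billion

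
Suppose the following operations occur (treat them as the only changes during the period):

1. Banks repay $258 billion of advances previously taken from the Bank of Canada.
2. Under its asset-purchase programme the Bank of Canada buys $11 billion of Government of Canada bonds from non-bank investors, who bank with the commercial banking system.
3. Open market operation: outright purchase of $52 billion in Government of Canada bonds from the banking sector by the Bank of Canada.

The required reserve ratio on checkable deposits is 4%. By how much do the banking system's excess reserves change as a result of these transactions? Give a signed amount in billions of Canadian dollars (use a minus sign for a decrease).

Discount-window repayment $258 billion: reserves −$258B, deposits 0.
Asset purchase (from non-banks) $11 billion: reserves +$11B, deposits +$11B.
OMO purchase (from banks) $52 billion: reserves +$52B, deposits 0.
Totals: Δreserves = −$195B, Δdeposits = +$11B.
Δrequired reserves = 4% × +$11B = +$0.44B.
Δexcess reserves = Δreserves − Δrequired = −$195B − (+$0.44B) = -$195.44 billion.

-$195.44 billion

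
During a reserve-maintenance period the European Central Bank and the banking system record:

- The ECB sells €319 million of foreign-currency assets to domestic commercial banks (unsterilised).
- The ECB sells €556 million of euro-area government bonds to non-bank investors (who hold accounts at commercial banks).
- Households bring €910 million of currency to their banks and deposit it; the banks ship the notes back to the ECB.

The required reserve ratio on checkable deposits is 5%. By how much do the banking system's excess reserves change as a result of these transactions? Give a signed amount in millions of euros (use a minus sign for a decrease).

+€17.3 million

FX sale €319 million: reserves −€319M, deposits 0.
Asset sale (to non-banks) €556 million: reserves −€556M, deposits −€556M.
Currency deposit €910 million: reserves +€910M, deposits +€910M.
Totals: Δreserves = +€35M, Δdeposits = +€354M.
Δrequired reserves = 5% × +€354M = +€17.7M.
Δexcess reserves = Δreserves − Δrequired = +€35M − (+€17.7M) = +€17.3 million.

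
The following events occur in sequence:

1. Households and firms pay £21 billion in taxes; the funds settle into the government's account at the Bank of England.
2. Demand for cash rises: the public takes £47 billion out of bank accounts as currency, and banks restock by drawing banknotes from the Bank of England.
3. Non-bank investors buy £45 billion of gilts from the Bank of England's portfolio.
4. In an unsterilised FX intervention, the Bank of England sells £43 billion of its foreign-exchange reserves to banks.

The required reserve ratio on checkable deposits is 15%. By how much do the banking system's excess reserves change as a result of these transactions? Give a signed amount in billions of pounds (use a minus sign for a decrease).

-£139.05 billion

Government account inflow £21 billion: reserves −£21B, deposits −£21B.
Currency withdrawal £47 billion: reserves −£47B, deposits −£47B.
Asset sale (to non-banks) £45 billion: reserves −£45B, deposits −£45B.
FX sale £43 billion: reserves −£43B, deposits 0.
Totals: Δreserves = −£156B, Δdeposits = −£113B.
Δrequired reserves = 15% × −£113B = −£16.95B.
Δexcess reserves = Δreserves − Δrequired = −£156B − (−£16.95B) = -£139.05 billion.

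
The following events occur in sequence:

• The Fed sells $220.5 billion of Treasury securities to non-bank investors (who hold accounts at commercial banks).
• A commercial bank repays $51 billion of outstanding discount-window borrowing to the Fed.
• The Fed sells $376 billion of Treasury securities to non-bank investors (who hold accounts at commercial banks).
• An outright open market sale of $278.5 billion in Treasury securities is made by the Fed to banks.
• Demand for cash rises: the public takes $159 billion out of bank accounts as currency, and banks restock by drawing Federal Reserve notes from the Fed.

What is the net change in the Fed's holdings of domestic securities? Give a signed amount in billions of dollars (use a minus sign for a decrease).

-$875 billion

Fed balance sheet:
  Assets:      Securities −$875B, Loans to banks −$51B
  Liabilities: Bank reserves −$1085B, Currency in circulation +$159B
So the change in the Fed's holdings of domestic securities is -$875 billion.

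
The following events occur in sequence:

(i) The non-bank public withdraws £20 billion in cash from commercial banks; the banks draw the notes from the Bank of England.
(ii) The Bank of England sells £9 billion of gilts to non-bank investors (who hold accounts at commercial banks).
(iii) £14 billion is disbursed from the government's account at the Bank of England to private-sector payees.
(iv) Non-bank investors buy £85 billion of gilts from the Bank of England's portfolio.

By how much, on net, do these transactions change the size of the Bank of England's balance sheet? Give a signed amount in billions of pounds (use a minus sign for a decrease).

-£94 billion

Currency withdrawal £20 billion: only the composition of liabilities changes → 0.
Asset sale (to non-banks) £9 billion: a Bank of England asset is shed → −£9B.
Government spending £14 billion: only the composition of liabilities changes → 0.
Asset sale (to non-banks) £85 billion: a Bank of England asset is shed → −£85B.
Net: 0 − 9 + 0 − 85 = -£94 billion.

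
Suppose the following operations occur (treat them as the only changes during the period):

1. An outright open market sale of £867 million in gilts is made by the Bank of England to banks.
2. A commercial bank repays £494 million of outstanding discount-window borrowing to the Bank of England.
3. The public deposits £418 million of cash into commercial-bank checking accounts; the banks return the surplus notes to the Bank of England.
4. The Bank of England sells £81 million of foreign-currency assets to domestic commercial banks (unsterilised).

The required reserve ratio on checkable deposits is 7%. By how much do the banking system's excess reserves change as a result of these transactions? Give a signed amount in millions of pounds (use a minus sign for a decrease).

-£1053.26 million

OMO sale (to banks) £867 million: reserves −£867M, deposits 0.
Discount-window repayment £494 million: reserves −£494M, deposits 0.
Currency deposit £418 million: reserves +£418M, deposits +£418M.
FX sale £81 million: reserves −£81M, deposits 0.
Totals: Δreserves = −£1024M, Δdeposits = +£418M.
Δrequired reserves = 7% × +£418M = +£29.26M.
Δexcess reserves = Δreserves − Δrequired = −£1024M − (+£29.26M) = -£1053.26 million.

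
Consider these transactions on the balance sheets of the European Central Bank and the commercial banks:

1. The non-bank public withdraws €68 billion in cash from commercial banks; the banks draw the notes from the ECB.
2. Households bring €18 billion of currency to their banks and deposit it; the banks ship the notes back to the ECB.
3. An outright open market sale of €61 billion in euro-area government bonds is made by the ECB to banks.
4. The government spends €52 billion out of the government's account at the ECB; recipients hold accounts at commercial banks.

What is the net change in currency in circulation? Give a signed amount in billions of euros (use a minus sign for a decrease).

ECB balance sheet:
  Assets:      Securities −€61B
  Liabilities: Bank reserves −€59B, Currency in circulation +€50B, Government deposits −€52B
So the change in currency in circulation is +€50 billion.

+€50 billion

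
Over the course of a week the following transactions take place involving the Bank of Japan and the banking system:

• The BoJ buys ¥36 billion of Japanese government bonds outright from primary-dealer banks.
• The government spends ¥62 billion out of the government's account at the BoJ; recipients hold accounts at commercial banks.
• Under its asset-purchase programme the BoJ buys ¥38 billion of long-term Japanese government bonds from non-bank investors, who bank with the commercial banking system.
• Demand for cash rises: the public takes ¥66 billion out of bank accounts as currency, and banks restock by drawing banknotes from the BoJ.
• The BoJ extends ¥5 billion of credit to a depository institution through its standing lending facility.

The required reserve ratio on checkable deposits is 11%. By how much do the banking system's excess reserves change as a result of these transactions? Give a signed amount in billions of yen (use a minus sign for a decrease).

+¥71.26 billion

OMO purchase (from banks) ¥36 billion: reserves +¥36B, deposits 0.
Government spending ¥62 billion: reserves +¥62B, deposits +¥62B.
Asset purchase (from non-banks) ¥38 billion: reserves +¥38B, deposits +¥38B.
Currency withdrawal ¥66 billion: reserves −¥66B, deposits −¥66B.
Discount-window loan ¥5 billion: reserves +¥5B, deposits 0.
Totals: Δreserves = +¥75B, Δdeposits = +¥34B.
Δrequired reserves = 11% × +¥34B = +¥3.74B.
Δexcess reserves = Δreserves − Δrequired = +¥75B − (+¥3.74B) = +¥71.26 billion.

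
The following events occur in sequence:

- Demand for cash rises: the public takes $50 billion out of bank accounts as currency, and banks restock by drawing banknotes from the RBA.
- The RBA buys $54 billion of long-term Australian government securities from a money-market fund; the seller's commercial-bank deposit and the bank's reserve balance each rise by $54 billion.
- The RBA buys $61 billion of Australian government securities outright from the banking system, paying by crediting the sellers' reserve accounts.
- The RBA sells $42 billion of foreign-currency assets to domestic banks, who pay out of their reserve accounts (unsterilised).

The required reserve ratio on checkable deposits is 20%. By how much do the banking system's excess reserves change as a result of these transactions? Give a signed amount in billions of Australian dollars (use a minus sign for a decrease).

Currency withdrawal $50 billion: reserves −$50B, deposits −$50B.
Asset purchase (from non-banks) $54 billion: reserves +$54B, deposits +$54B.
OMO purchase (from banks) $61 billion: reserves +$61B, deposits 0.
FX sale $42 billion: reserves −$42B, deposits 0.
Totals: Δreserves = +$23B, Δdeposits = +$4B.
Δrequired reserves = 20% × +$4B = +$0.8B.
Δexcess reserves = Δreserves − Δrequired = +$23B − (+$0.8B) = +$22.2 billion.

+$22.2 billion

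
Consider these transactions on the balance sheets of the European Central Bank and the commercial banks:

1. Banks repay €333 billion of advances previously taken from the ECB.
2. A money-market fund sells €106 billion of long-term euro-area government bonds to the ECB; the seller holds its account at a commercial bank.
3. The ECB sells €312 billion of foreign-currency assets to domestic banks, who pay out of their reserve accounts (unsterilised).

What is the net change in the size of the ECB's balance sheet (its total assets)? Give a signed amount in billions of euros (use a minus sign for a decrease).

ECB balance sheet:
  Assets:      Securities +€106B, Loans to banks −€333B, Foreign assets −€312B
  Liabilities: Bank reserves −€539B
Change in total ECB assets = -€539 billion.

-€539 billion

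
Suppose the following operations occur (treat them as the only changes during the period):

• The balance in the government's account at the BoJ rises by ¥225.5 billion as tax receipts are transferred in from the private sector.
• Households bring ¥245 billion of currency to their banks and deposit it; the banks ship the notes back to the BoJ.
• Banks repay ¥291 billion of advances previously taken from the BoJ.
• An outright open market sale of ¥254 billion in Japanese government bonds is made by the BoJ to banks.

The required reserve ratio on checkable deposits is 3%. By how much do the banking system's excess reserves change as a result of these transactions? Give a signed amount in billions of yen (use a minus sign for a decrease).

-¥526.085 billion

Government account inflow ¥225.5 billion: reserves −¥225.5B, deposits −¥225.5B.
Currency deposit ¥245 billion: reserves +¥245B, deposits +¥245B.
Discount-window repayment ¥291 billion: reserves −¥291B, deposits 0.
OMO sale (to banks) ¥254 billion: reserves −¥254B, deposits 0.
Totals: Δreserves = −¥525.5B, Δdeposits = +¥19.5B.
Δrequired reserves = 3% × +¥19.5B = +¥0.585B.
Δexcess reserves = Δreserves − Δrequired = −¥525.5B − (+¥0.585B) = -¥526.085 billion.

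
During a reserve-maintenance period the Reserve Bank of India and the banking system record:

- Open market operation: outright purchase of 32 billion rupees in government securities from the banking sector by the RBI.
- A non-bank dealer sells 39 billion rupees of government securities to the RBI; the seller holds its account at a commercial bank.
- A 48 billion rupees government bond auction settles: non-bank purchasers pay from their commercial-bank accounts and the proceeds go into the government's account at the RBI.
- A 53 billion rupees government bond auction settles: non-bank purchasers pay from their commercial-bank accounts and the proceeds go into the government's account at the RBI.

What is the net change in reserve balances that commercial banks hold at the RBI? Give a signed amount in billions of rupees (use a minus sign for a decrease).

-30 billion

OMO purchase (from banks) 32 billion rupees: the RBI pays by crediting reserve accounts → +32B.
Asset purchase (from non-banks) 39 billion rupees: the RBI pays by crediting reserve accounts → +39B.
Government account inflow 48 billion rupees: funds move from bank reserves into the government account → −48B.
Government account inflow 53 billion rupees: funds move from bank reserves into the government account → −53B.
Net: 32 + 39 − 48 − 53 = -30 billion.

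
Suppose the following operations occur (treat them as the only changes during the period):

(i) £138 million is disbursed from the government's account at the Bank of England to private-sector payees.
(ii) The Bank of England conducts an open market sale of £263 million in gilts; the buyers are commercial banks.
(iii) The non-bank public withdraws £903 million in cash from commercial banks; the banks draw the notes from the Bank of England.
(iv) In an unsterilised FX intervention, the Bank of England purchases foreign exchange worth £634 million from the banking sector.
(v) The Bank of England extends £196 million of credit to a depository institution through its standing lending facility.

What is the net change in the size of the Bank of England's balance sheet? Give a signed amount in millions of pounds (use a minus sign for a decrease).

Bank of England balance sheet:
  Assets:      Securities −£263M, Loans to banks +£196M, Foreign assets +£634M
  Liabilities: Bank reserves −£198M, Currency in circulation +£903M, Government deposits −£138M
Change in total Bank of England assets = +£567 million.

+£567 million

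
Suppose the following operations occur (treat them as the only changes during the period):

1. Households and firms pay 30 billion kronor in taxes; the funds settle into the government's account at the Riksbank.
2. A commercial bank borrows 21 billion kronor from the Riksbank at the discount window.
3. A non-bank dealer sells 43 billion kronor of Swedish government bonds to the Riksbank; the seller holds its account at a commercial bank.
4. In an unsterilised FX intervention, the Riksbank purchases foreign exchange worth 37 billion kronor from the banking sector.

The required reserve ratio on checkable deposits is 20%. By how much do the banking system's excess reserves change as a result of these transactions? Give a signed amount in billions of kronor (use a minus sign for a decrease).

Government account inflow 30 billion kronor: reserves −30B, deposits −30B.
Discount-window loan 21 billion kronor: reserves +21B, deposits 0.
Asset purchase (from non-banks) 43 billion kronor: reserves +43B, deposits +43B.
FX purchase 37 billion kronor: reserves +37B, deposits 0.
Totals: Δreserves = +71B, Δdeposits = +13B.
Δrequired reserves = 20% × +13B = +2.6B.
Δexcess reserves = Δreserves − Δrequired = +71B − (+2.6B) = +68.4 billion.

+68.4 billion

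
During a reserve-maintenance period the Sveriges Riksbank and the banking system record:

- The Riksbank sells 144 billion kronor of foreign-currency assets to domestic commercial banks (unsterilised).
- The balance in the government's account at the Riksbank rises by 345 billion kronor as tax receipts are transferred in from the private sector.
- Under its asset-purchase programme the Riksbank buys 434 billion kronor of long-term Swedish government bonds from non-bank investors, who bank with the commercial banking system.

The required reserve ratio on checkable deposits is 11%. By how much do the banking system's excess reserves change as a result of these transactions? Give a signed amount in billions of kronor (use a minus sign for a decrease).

FX sale 144 billion kronor: reserves −144B, deposits 0.
Government account inflow 345 billion kronor: reserves −345B, deposits −345B.
Asset purchase (from non-banks) 434 billion kronor: reserves +434B, deposits +434B.
Totals: Δreserves = −55B, Δdeposits = +89B.
Δrequired reserves = 11% × +89B = +9.79B.
Δexcess reserves = Δreserves − Δrequired = −55B − (+9.79B) = -64.79 billion.

-64.79 billion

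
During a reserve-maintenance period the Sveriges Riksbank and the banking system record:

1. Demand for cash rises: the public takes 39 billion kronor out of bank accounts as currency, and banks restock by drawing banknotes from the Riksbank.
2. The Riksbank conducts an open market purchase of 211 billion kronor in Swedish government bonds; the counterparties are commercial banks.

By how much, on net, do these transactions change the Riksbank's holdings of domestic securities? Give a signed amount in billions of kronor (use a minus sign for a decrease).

Currency withdrawal 39 billion kronor: the Riksbank's securities portfolio is untouched → 0.
OMO purchase (from banks) 211 billion kronor: securities added to the Riksbank's portfolio → +211B.
Net: 0 + 211 = +211 billion.

+211 billion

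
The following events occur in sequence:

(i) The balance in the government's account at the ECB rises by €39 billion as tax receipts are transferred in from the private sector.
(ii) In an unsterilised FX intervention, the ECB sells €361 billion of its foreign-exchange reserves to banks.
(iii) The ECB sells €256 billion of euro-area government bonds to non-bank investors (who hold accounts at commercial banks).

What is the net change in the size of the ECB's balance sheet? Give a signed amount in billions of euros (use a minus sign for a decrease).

Government account inflow €39 billion: only the composition of liabilities changes → 0.
FX sale €361 billion: an ECB asset is shed → −€361B.
Asset sale (to non-banks) €256 billion: an ECB asset is shed → −€256B.
Net: 0 − 361 − 256 = -€617 billion.

-€617 billion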